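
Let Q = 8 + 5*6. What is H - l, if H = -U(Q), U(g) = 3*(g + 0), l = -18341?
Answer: 18227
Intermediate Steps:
Q = 38 (Q = 8 + 30 = 38)
U(g) = 3*g
H = -114 (H = -3*38 = -1*114 = -114)
H - l = -114 - 1*(-18341) = -114 + 18341 = 18227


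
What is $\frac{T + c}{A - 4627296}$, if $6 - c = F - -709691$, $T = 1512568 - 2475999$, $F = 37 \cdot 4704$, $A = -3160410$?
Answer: $\frac{923582}{3893853} \approx 0.23719$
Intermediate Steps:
$F = 174048$
$T = -963431$ ($T = 1512568 - 2475999 = -963431$)
$c = -883733$ ($c = 6 - \left(174048 - -709691\right) = 6 - \left(174048 + 709691\right) = 6 - 883739 = -883733$)
$\frac{T + c}{A - 4627296} = \frac{-963431 - 883733}{-3160410 - 4627296} = - \frac{1847164}{-7787706} = \left(-1847164\right) \left(- \frac{1}{7787706}\right) = \frac{923582}{3893853}$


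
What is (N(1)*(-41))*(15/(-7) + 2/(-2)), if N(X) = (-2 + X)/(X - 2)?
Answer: 902/7 ≈ 128.86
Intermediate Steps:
N(X) = 1 (N(X) = (-2 + X)/(-2 + X) = 1)
(N(1)*(-41))*(15/(-7) + 2/(-2)) = (1*(-41))*(15/(-7) + 2/(-2)) = -41*(15*(-⅐) + 2*(-½)) = -41*(-15/7 - 1) = -41*(-22/7) = 902/7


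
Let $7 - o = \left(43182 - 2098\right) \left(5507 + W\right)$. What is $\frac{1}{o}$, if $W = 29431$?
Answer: $- \frac{1}{1435392785} \approx -6.9667 \cdot 10^{-10}$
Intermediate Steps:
$o = -1435392785$ ($o = 7 - \left(43182 - 2098\right) \left(5507 + 29431\right) = 7 - 41084 \cdot 34938 = 7 - 1435392792 = -1435392785$)
$\frac{1}{o} = \frac{1}{-1435392785} = - \frac{1}{1435392785}$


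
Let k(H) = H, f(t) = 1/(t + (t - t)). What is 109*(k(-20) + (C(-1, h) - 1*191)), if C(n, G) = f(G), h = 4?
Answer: -91887/4 ≈ -22972.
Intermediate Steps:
f(t) = 1/t (f(t) = 1/(t + 0) = 1/t)
C(n, G) = 1/G
109*(k(-20) + (C(-1, h) - 1*191)) = 109*(-20 + (1/4 - 1*191)) = 109*(-20 + (¼ - 191)) = 109*(-20 - 763/4) = 109*(-843/4) = -91887/4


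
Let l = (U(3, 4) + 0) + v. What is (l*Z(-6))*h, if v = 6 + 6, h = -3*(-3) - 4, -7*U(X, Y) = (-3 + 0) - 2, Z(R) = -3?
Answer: -1335/7 ≈ -190.71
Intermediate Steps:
U(X, Y) = 5/7 (U(X, Y) = -((-3 + 0) - 2)/7 = -(-3 - 2)/7 = -⅐*(-5) = 5/7)
h = 5 (h = 9 - 4 = 5)
v = 12
l = 89/7 (l = (5/7 + 0) + 12 = 5/7 + 12 = 89/7 ≈ 12.714)
(l*Z(-6))*h = ((89/7)*(-3))*5 = -267/7*5 = -1335/7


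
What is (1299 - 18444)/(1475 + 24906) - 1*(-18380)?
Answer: 484865635/26381 ≈ 18379.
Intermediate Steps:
(1299 - 18444)/(1475 + 24906) - 1*(-18380) = -17145/26381 + 18380 = 484865635/26381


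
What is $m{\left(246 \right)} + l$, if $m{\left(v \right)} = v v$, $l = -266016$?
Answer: $-205500$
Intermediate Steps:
$m{\left(v \right)} = v^{2}$
$m{\left(246 \right)} + l = 246^{2} - 266016 = 60516 - 266016 = -205500$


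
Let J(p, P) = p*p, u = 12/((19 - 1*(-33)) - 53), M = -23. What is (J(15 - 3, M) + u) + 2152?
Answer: 2284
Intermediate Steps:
u = -12 (u = 12/((19 + 33) - 53) = 12/(52 - 53) = 12/(-1) = 12*(-1) = -12)
J(p, P) = p²
(J(15 - 3, M) + u) + 2152 = ((15 - 3)² - 12) + 2152 = (12² - 12) + 2152 = (144 - 12) + 2152 = 132 + 2152 = 2284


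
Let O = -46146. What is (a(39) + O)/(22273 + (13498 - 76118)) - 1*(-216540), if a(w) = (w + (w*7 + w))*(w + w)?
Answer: 2912252716/13449 ≈ 2.1654e+5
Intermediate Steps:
a(w) = 18*w² (a(w) = (w + (7*w + w))*(2*w) = (w + 8*w)*(2*w) = (9*w)*(2*w) = 18*w²)
(a(39) + O)/(22273 + (13498 - 76118)) - 1*(-216540) = (18*39² - 46146)/(22273 + (13498 - 76118)) - 1*(-216540) = (18*1521 - 46146)/(22273 - 62620) + 216540 = (27378 - 46146)/(-40347) + 216540 = -18768*(-1/40347) + 216540 = 6256/13449 + 216540 = 2912252716/13449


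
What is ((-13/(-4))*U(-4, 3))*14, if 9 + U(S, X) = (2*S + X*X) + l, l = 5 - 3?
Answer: -273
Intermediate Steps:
l = 2
U(S, X) = -7 + X² + 2*S (U(S, X) = -9 + ((2*S + X*X) + 2) = -9 + ((2*S + X²) + 2) = -9 + ((X² + 2*S) + 2) = -9 + (2 + X² + 2*S) = -7 + X² + 2*S)
((-13/(-4))*U(-4, 3))*14 = ((-13/(-4))*(-7 + 3² + 2*(-4)))*14 = ((-13*(-¼))*(-7 + 9 - 8))*14 = ((13/4)*(-6))*14 = -39/2*14 = -273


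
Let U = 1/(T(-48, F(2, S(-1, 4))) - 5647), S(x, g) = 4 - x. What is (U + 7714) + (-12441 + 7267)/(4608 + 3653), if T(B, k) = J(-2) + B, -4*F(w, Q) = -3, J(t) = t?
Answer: 363013857199/47062917 ≈ 7713.4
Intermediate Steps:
F(w, Q) = ¾ (F(w, Q) = -¼*(-3) = ¾)
T(B, k) = -2 + B
U = -1/5697 (U = 1/((-2 - 48) - 5647) = 1/(-50 - 5647) = 1/(-5697) = -1/5697 ≈ -0.00017553)
(U + 7714) + (-12441 + 7267)/(4608 + 3653) = (-1/5697 + 7714) + (-12441 + 7267)/(4608 + 3653) = 43946657/5697 - 5174/8261 = 363013857199/47062917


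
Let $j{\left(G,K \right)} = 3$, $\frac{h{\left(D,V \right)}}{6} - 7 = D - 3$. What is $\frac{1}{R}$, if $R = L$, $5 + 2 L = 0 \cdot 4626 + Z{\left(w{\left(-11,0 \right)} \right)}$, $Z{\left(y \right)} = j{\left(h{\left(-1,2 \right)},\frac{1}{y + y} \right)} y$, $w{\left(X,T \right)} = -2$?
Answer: $- \frac{2}{11} \approx -0.18182$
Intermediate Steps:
$h{\left(D,V \right)} = 24 + 6 D$ ($h{\left(D,V \right)} = 42 + 6 \left(D - 3\right) = 42 + 6 \left(-3 + D\right) = 42 + \left(-18 + 6 D\right) = 24 + 6 D$)
$Z{\left(y \right)} = 3 y$
$L = - \frac{11}{2}$ ($L = - \frac{5}{2} + \frac{0 \cdot 4626 + 3 \left(-2\right)}{2} = - \frac{5}{2} + \frac{0 - 6}{2} = - \frac{5}{2} + \frac{1}{2} \left(-6\right) = - \frac{5}{2} - 3 = - \frac{11}{2} \approx -5.5$)
$R = - \frac{11}{2} \approx -5.5$
$\frac{1}{R} = \frac{1}{- \frac{11}{2}} = - \frac{2}{11}$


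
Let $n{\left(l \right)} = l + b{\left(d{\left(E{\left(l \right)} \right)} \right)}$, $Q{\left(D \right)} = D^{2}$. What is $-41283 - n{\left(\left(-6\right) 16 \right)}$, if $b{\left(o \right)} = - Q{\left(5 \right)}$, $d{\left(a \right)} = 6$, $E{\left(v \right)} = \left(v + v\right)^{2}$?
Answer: $-41162$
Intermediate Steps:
$E{\left(v \right)} = 4 v^{2}$ ($E{\left(v \right)} = \left(2 v\right)^{2} = 4 v^{2}$)
$b{\left(o \right)} = -25$ ($b{\left(o \right)} = - 5^{2} = \left(-1\right) 25 = -25$)
$n{\left(l \right)} = -25 + l$ ($n{\left(l \right)} = l - 25 = -25 + l$)
$-41283 - n{\left(\left(-6\right) 16 \right)} = -41283 - \left(-25 - 96\right) = -41283 - -121 = -41283 + 121 = -41162$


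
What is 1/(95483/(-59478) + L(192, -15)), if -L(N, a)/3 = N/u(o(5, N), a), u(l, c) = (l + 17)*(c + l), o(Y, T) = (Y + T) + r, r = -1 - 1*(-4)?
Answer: -2387744310/3867424363 ≈ -0.61740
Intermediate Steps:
r = 3 (r = -1 + 4 = 3)
o(Y, T) = 3 + T + Y (o(Y, T) = (Y + T) + 3 = (T + Y) + 3 = 3 + T + Y)
u(l, c) = (17 + l)*(c + l)
L(N, a) = -3*N/(136 + (8 + N)**2 + 17*N + 17*a + a*(8 + N)) (L(N, a) = -3*N/((3 + N + 5)**2 + 17*a + 17*(3 + N + 5) + a*(3 + N + 5)) = -3*N/((8 + N)**2 + 17*a + 17*(8 + N) + a*(8 + N)) = -3*N/((8 + N)**2 + 17*a + (136 + 17*N) + a*(8 + N)) = -3*N/(136 + (8 + N)**2 + 17*N + 17*a + a*(8 + N)))
1/(95483/(-59478) + L(192, -15)) = 1/(95483/(-59478) - 3*192/(200 + 192**2 + 25*(-15) + 33*192 + 192*(-15))) = 1/(95483*(-1/59478) - 3*192/(200 + 36864 - 375 + 6336 - 2880)) = 1/(-95483/59478 - 3*192/40145) = 1/(-95483/59478 - 3*192*1/40145) = 1/(-95483/59478 - 576/40145) = 1/(-3867424363/2387744310) = -2387744310/3867424363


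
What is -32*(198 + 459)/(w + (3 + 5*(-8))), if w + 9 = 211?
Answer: -7008/55 ≈ -127.42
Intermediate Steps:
w = 202 (w = -9 + 211 = 202)
-32*(198 + 459)/(w + (3 + 5*(-8))) = -32*(198 + 459)/(202 + (3 + 5*(-8))) = -32*657/(202 + (3 - 40)) = -32*657/(202 - 37) = -32/(165*(1/657)) = -32/55/219 = -32*219/55 = -7008/55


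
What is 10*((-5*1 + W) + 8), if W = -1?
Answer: 20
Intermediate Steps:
10*((-5*1 + W) + 8) = 10*((-5*1 - 1) + 8) = 10*((-5 - 1) + 8) = 10*(-6 + 8) = 10*2 = 20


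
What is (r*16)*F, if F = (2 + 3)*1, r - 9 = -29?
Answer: -1600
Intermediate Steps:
r = -20 (r = 9 - 29 = -20)
F = 5 (F = 5*1 = 5)
(r*16)*F = -20*16*5 = -320*5 = -1600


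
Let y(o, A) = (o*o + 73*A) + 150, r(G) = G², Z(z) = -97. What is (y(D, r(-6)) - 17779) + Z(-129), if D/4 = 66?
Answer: 54598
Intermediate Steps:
D = 264 (D = 4*66 = 264)
y(o, A) = 150 + o² + 73*A (y(o, A) = (o² + 73*A) + 150 = 150 + o² + 73*A)
(y(D, r(-6)) - 17779) + Z(-129) = ((150 + 264² + 73*(-6)²) - 17779) - 97 = ((150 + 69696 + 73*36) - 17779) - 97 = ((150 + 69696 + 2628) - 17779) - 97 = (72474 - 17779) - 97 = 54695 - 97 = 54598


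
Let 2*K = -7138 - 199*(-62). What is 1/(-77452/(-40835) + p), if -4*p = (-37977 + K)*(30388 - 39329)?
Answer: -163340/12916345277287 ≈ -1.2646e-8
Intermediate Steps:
K = 2600 (K = (-7138 - 199*(-62))/2 = (-7138 + 12338)/2 = (1/2)*5200 = 2600)
p = -316305757/4 (p = -(-37977 + 2600)*(30388 - 39329)/4 = -(-35377)*(-8941)/4 = -1/4*316305757 = -316305757/4 ≈ -7.9076e+7)
1/(-77452/(-40835) + p) = 1/(-77452/(-40835) - 316305757/4) = 1/(-77452*(-1/40835) - 316305757/4) = 1/(77452/40835 - 316305757/4) = 1/(-12916345277287/163340) = -163340/12916345277287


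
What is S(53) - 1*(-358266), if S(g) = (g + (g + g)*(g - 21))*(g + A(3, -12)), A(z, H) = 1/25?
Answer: 2704944/5 ≈ 5.4099e+5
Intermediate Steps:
A(z, H) = 1/25
S(g) = (1/25 + g)*(g + 2*g*(-21 + g)) (S(g) = (g + (g + g)*(g - 21))*(g + 1/25) = (g + (2*g)*(-21 + g))*(1/25 + g) = (g + 2*g*(-21 + g))*(1/25 + g) = (1/25 + g)*(g + 2*g*(-21 + g)))
S(53) - 1*(-358266) = (1/25)*53*(-41 - 1023*53 + 50*53²) - 1*(-358266) = (1/25)*53*(-41 - 54219 + 50*2809) + 358266 = (1/25)*53*(-41 - 54219 + 140450) + 358266 = (1/25)*53*86190 + 358266 = 913614/5 + 358266 = 2704944/5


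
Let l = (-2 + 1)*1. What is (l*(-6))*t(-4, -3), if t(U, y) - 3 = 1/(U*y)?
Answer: 37/2 ≈ 18.500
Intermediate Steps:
t(U, y) = 3 + 1/(U*y)
l = -1 (l = -1*1 = -1)
(l*(-6))*t(-4, -3) = (-1*(-6))*(3 + 1/(-4*(-3))) = 6*(3 - ¼*(-⅓)) = 6*(3 + 1/12) = 6*(37/12) = 37/2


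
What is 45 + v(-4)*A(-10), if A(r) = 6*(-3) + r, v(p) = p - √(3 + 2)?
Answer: 157 + 28*√5 ≈ 219.61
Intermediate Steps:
v(p) = p - √5
A(r) = -18 + r
45 + v(-4)*A(-10) = 45 + (-4 - √5)*(-18 - 10) = 45 + (-4 - √5)*(-28) = 45 + (112 + 28*√5) = 157 + 28*√5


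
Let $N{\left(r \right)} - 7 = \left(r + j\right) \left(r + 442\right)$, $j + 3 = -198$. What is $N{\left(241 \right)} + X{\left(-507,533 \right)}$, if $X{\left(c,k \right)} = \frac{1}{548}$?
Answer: $\frac{14975197}{548} \approx 27327.0$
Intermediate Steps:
$j = -201$ ($j = -3 - 198 = -201$)
$N{\left(r \right)} = 7 + \left(-201 + r\right) \left(442 + r\right)$ ($N{\left(r \right)} = 7 + \left(r - 201\right) \left(r + 442\right) = 7 + \left(-201 + r\right) \left(442 + r\right)$)
$X{\left(c,k \right)} = \frac{1}{548}$
$N{\left(241 \right)} + X{\left(-507,533 \right)} = \left(-88835 + 241^{2} + 241 \cdot 241\right) + \frac{1}{548} = \left(-88835 + 58081 + 58081\right) + \frac{1}{548} = 27327 + \frac{1}{548} = \frac{14975197}{548}$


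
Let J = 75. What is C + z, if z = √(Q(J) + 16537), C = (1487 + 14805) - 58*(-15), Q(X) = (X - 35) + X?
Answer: 17162 + 2*√4163 ≈ 17291.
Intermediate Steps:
Q(X) = -35 + 2*X (Q(X) = (-35 + X) + X = -35 + 2*X)
C = 17162 (C = 16292 + 870 = 17162)
z = 2*√4163 (z = √((-35 + 2*75) + 16537) = √((-35 + 150) + 16537) = √(115 + 16537) = √16652 = 2*√4163 ≈ 129.04)
C + z = 17162 + 2*√4163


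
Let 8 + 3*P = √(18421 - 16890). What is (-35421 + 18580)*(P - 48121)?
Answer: 2431352011/3 - 16841*√1531/3 ≈ 8.1023e+8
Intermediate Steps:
P = -8/3 + √1531/3 (P = -8/3 + √(18421 - 16890)/3 = -8/3 + √1531/3 ≈ 10.376)
(-35421 + 18580)*(P - 48121) = (-35421 + 18580)*((-8/3 + √1531/3) - 48121) = -16841*(-144371/3 + √1531/3) = 2431352011/3 - 16841*√1531/3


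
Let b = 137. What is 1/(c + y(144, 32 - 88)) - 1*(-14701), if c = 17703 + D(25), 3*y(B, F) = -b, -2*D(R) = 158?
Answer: 775257238/52735 ≈ 14701.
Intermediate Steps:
D(R) = -79 (D(R) = -½*158 = -79)
y(B, F) = -137/3 (y(B, F) = (-1*137)/3 = (⅓)*(-137) = -137/3)
c = 17624 (c = 17703 - 79 = 17624)
1/(c + y(144, 32 - 88)) - 1*(-14701) = 1/(17624 - 137/3) - 1*(-14701) = 1/(52735/3) + 14701 = 3/52735 + 14701 = 775257238/52735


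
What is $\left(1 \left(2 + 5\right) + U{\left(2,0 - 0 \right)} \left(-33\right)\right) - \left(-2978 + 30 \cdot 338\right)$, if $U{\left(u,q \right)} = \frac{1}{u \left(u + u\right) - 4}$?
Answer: $- \frac{28653}{4} \approx -7163.3$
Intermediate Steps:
$U{\left(u,q \right)} = \frac{1}{-4 + 2 u^{2}}$ ($U{\left(u,q \right)} = \frac{1}{u 2 u - 4} = \frac{1}{2 u^{2} - 4} = \frac{1}{-4 + 2 u^{2}}$)
$\left(1 \left(2 + 5\right) + U{\left(2,0 - 0 \right)} \left(-33\right)\right) - \left(-2978 + 30 \cdot 338\right) = \left(1 \left(2 + 5\right) + \frac{1}{2 \left(-2 + 2^{2}\right)} \left(-33\right)\right) - \left(-2978 + 30 \cdot 338\right) = \left(1 \cdot 7 + \frac{1}{2 \left(-2 + 4\right)} \left(-33\right)\right) - \left(-2978 + 10140\right) = \left(7 + \frac{1}{2 \cdot 2} \left(-33\right)\right) - 7162 = \left(7 + \frac{1}{2} \cdot \frac{1}{2} \left(-33\right)\right) - 7162 = \left(7 + \frac{1}{4} \left(-33\right)\right) - 7162 = \left(7 - \frac{33}{4}\right) - 7162 = - \frac{5}{4} - 7162 = - \frac{28653}{4}$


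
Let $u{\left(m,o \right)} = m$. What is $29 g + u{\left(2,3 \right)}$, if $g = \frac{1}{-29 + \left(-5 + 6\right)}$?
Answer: $\frac{27}{28} \approx 0.96429$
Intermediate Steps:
$g = - \frac{1}{28}$ ($g = \frac{1}{-29 + 1} = \frac{1}{-28} = - \frac{1}{28} \approx -0.035714$)
$29 g + u{\left(2,3 \right)} = 29 \left(- \frac{1}{28}\right) + 2 = - \frac{29}{28} + 2 = \frac{27}{28}$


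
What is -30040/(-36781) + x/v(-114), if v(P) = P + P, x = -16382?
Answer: 304697731/4193034 ≈ 72.668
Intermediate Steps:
v(P) = 2*P
-30040/(-36781) + x/v(-114) = -30040/(-36781) - 16382/(2*(-114)) = -30040*(-1/36781) - 16382/(-228) = 30040/36781 - 16382*(-1/228) = 30040/36781 + 8191/114 = 304697731/4193034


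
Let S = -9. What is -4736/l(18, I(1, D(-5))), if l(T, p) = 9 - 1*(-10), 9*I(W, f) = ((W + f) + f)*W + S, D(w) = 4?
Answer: -4736/19 ≈ -249.26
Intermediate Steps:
I(W, f) = -1 + W*(W + 2*f)/9 (I(W, f) = (((W + f) + f)*W - 9)/9 = ((W + 2*f)*W - 9)/9 = (W*(W + 2*f) - 9)/9 = (-9 + W*(W + 2*f))/9 = -1 + W*(W + 2*f)/9)
l(T, p) = 19 (l(T, p) = 9 + 10 = 19)
-4736/l(18, I(1, D(-5))) = -4736/19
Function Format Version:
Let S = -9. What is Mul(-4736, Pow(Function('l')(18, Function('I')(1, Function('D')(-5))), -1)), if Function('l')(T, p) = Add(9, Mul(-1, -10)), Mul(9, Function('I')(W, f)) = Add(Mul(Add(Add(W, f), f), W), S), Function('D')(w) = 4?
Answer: Rational(-4736, 19) ≈ -249.26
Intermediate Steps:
Function('I')(W, f) = Add(-1, Mul(Rational(1, 9), W, Add(W, Mul(2, f)))) (Function('I')(W, f) = Mul(Rational(1, 9), Add(Mul(Add(Add(W, f), f), W), -9)) = Mul(Rational(1, 9), Add(Mul(Add(W, Mul(2, f)), W), -9)) = Mul(Rational(1, 9), Add(Mul(W, Add(W, Mul(2, f))), -9)) = Mul(Rational(1, 9), Add(-9, Mul(W, Add(W, Mul(2, f))))) = Add(-1, Mul(Rational(1, 9), W, Add(W, Mul(2, f)))))
Function('l')(T, p) = 19 (Function('l')(T, p) = Add(9, 10) = 19)
Mul(-4736, Pow(Function('l')(18, Function('I')(1, Function('D')(-5))), -1)) = Mul(-4736, Pow(19, -1)) = Mul(-4736, Rational(1, 19)) = Rational(-4736, 19)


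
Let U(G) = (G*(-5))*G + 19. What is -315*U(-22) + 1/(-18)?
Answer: 13613669/18 ≈ 7.5632e+5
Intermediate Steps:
U(G) = 19 - 5*G² (U(G) = (-5*G)*G + 19 = -5*G² + 19 = 19 - 5*G²)
-315*U(-22) + 1/(-18) = -315*(19 - 5*(-22)²) + 1/(-18) = -315*(19 - 5*484) - 1/18 = -315*(19 - 2420) - 1/18 = -315*(-2401) - 1/18 = 756315 - 1/18 = 13613669/18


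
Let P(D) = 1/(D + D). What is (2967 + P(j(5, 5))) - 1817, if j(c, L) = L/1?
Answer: 11501/10 ≈ 1150.1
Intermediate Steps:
j(c, L) = L (j(c, L) = L*1 = L)
P(D) = 1/(2*D)
(2967 + P(j(5, 5))) - 1817 = (2967 + (½)/5) - 1817 = (2967 + (½)*(⅕)) - 1817 = (2967 + ⅒) - 1817 = 29671/10 - 1817 = 11501/10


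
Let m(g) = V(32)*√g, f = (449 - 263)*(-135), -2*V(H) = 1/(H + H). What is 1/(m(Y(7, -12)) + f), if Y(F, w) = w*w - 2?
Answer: -205701120/5165155123129 + 64*√142/5165155123129 ≈ -3.9825e-5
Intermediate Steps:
V(H) = -1/(4*H) (V(H) = -1/(2*(H + H)) = -1/(2*H)/2 = -1/(4*H))
Y(F, w) = -2 + w² (Y(F, w) = w² - 2 = -2 + w²)
f = -25110 (f = 186*(-135) = -25110)
m(g) = -√g/128 (m(g) = (-¼/32)*√g = (-¼*1/32)*√g = -√g/128)
1/(m(Y(7, -12)) + f) = 1/(-√(-2 + (-12)²)/128 - 25110) = 1/(-√(-2 + 144)/128 - 25110) = 1/(-√142/128 - 25110) = 1/(-25110 - √142/128)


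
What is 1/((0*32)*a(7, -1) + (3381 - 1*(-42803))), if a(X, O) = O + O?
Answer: 1/46184 ≈ 2.1653e-5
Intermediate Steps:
a(X, O) = 2*O
1/((0*32)*a(7, -1) + (3381 - 1*(-42803))) = 1/((0*32)*(2*(-1)) + (3381 - 1*(-42803))) = 1/(0*(-2) + (3381 + 42803)) = 1/(0 + 46184) = 1/46184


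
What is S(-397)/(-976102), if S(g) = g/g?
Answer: -1/976102 ≈ -1.0245e-6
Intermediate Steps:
S(g) = 1
S(-397)/(-976102) = 1/(-976102) = 1*(-1/976102) = -1/976102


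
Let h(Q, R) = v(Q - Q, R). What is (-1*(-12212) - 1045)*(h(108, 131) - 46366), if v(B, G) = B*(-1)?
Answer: -517769122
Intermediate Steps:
v(B, G) = -B
h(Q, R) = 0 (h(Q, R) = -(Q - Q) = -1*0 = 0)
(-1*(-12212) - 1045)*(h(108, 131) - 46366) = (-1*(-12212) - 1045)*(0 - 46366) = (12212 - 1045)*(-46366) = 11167*(-46366) = -517769122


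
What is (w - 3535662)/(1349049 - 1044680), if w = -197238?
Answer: -3732900/304369 ≈ -12.264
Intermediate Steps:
(w - 3535662)/(1349049 - 1044680) = (-197238 - 3535662)/(1349049 - 1044680) = -3732900/304369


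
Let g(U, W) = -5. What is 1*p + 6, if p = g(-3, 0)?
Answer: 1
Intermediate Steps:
p = -5
1*p + 6 = 1*(-5) + 6 = -5 + 6 = 1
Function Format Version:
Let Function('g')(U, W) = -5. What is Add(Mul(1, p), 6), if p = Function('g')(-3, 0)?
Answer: 1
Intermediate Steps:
p = -5
Add(Mul(1, p), 6) = Add(Mul(1, -5), 6) = Add(-5, 6) = 1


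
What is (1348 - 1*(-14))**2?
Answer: 1855044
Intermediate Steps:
(1348 - 1*(-14))**2 = (1348 + 14)**2 = 1362**2 = 1855044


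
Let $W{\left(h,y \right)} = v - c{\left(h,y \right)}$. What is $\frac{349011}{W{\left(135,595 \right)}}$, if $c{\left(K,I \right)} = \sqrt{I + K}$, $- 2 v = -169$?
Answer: $\frac{13107302}{2849} + \frac{155116 \sqrt{730}}{2849} \approx 6071.7$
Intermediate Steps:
$v = \frac{169}{2}$ ($v = \left(- \frac{1}{2}\right) \left(-169\right) = \frac{169}{2} \approx 84.5$)
$W{\left(h,y \right)} = \frac{169}{2} - \sqrt{h + y}$ ($W{\left(h,y \right)} = \frac{169}{2} - \sqrt{y + h} = \frac{169}{2} - \sqrt{h + y}$)
$\frac{349011}{W{\left(135,595 \right)}} = \frac{349011}{\frac{169}{2} - \sqrt{135 + 595}} = \frac{349011}{\frac{169}{2} - \sqrt{730}}$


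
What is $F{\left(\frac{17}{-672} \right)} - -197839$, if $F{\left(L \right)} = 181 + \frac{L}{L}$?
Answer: $198021$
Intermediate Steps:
$F{\left(L \right)} = 182$ ($F{\left(L \right)} = 181 + 1 = 182$)
$F{\left(\frac{17}{-672} \right)} - -197839 = 182 - -197839 = 182 + 197839 = 198021$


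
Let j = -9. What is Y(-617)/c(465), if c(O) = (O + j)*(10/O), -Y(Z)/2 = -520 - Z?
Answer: -3007/152 ≈ -19.783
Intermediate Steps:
Y(Z) = 1040 + 2*Z (Y(Z) = -2*(-520 - Z) = 1040 + 2*Z)
c(O) = 10*(-9 + O)/O (c(O) = (O - 9)*(10/O) = (-9 + O)*(10/O) = 10*(-9 + O)/O)
Y(-617)/c(465) = (1040 + 2*(-617))/(10 - 90/465) = (1040 - 1234)/(10 - 90*1/465) = -194/(10 - 6/31) = -194/304/31 = -194*31/304 = -3007/152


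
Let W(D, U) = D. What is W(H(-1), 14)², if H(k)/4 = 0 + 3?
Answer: 144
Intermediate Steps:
H(k) = 12 (H(k) = 4*(0 + 3) = 4*3 = 12)
W(H(-1), 14)² = 12² = 144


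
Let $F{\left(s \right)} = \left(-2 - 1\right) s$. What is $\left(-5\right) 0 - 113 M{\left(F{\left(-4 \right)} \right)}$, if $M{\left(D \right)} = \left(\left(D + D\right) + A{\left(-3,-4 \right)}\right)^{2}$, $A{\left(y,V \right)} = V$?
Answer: $-45200$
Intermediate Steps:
$F{\left(s \right)} = - 3 s$
$M{\left(D \right)} = \left(-4 + 2 D\right)^{2}$ ($M{\left(D \right)} = \left(\left(D + D\right) - 4\right)^{2} = \left(2 D - 4\right)^{2} = \left(-4 + 2 D\right)^{2}$)
$\left(-5\right) 0 - 113 M{\left(F{\left(-4 \right)} \right)} = \left(-5\right) 0 - 113 \cdot 4 \left(-2 - -12\right)^{2} = 0 - 113 \cdot 4 \left(-2 + 12\right)^{2} = 0 - 113 \cdot 4 \cdot 10^{2} = 0 - 113 \cdot 4 \cdot 100 = 0 - 45200 = -45200$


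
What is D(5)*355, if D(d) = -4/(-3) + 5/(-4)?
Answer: 355/12 ≈ 29.583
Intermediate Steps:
D(d) = 1/12 (D(d) = -4*(-⅓) + 5*(-¼) = 4/3 - 5/4 = 1/12)
D(5)*355 = (1/12)*355 = 355/12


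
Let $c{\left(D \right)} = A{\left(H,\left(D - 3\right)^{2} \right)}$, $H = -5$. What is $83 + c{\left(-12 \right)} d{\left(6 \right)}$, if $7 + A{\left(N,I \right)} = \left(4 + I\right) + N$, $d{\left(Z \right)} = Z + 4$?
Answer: $2253$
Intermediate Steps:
$d{\left(Z \right)} = 4 + Z$
$A{\left(N,I \right)} = -3 + I + N$ ($A{\left(N,I \right)} = -7 + \left(\left(4 + I\right) + N\right) = -7 + \left(4 + I + N\right) = -3 + I + N$)
$c{\left(D \right)} = -8 + \left(-3 + D\right)^{2}$ ($c{\left(D \right)} = -3 + \left(D - 3\right)^{2} - 5 = -3 + \left(-3 + D\right)^{2} - 5 = -8 + \left(-3 + D\right)^{2}$)
$83 + c{\left(-12 \right)} d{\left(6 \right)} = 83 + \left(-8 + \left(-3 - 12\right)^{2}\right) \left(4 + 6\right) = 83 + \left(-8 + \left(-15\right)^{2}\right) 10 = 83 + \left(-8 + 225\right) 10 = 83 + 217 \cdot 10 = 83 + 2170 = 2253$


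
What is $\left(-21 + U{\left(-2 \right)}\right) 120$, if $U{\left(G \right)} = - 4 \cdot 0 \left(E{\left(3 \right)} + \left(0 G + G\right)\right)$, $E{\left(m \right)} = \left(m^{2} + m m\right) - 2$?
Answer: $-2520$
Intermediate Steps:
$E{\left(m \right)} = -2 + 2 m^{2}$ ($E{\left(m \right)} = \left(m^{2} + m^{2}\right) - 2 = 2 m^{2} - 2 = -2 + 2 m^{2}$)
$U{\left(G \right)} = 0$ ($U{\left(G \right)} = - 4 \cdot 0 \left(\left(-2 + 2 \cdot 3^{2}\right) + \left(0 G + G\right)\right) = - 4 \cdot 0 \left(\left(-2 + 2 \cdot 9\right) + \left(0 + G\right)\right) = - 4 \cdot 0 \left(\left(-2 + 18\right) + G\right) = - 4 \cdot 0 \left(16 + G\right) = \left(-4\right) 0 = 0$)
$\left(-21 + U{\left(-2 \right)}\right) 120 = \left(-21 + 0\right) 120 = \left(-21\right) 120 = -2520$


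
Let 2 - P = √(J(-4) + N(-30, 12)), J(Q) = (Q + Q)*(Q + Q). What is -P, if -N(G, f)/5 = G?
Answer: -2 + √214 ≈ 12.629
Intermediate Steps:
J(Q) = 4*Q² (J(Q) = (2*Q)*(2*Q) = 4*Q²)
N(G, f) = -5*G
P = 2 - √214 (P = 2 - √(4*(-4)² - 5*(-30)) = 2 - √(4*16 + 150) = 2 - √(64 + 150) = 2 - √214 ≈ -12.629)
-P = -(2 - √214) = -2 + √214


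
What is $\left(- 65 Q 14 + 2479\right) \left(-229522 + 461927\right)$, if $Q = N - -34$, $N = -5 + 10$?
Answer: $-7671921455$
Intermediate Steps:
$N = 5$
$Q = 39$ ($Q = 5 - -34 = 5 + 34 = 39$)
$\left(- 65 Q 14 + 2479\right) \left(-229522 + 461927\right) = \left(\left(-65\right) 39 \cdot 14 + 2479\right) \left(-229522 + 461927\right) = \left(\left(-2535\right) 14 + 2479\right) 232405 = \left(-35490 + 2479\right) 232405 = \left(-33011\right) 232405 = -7671921455$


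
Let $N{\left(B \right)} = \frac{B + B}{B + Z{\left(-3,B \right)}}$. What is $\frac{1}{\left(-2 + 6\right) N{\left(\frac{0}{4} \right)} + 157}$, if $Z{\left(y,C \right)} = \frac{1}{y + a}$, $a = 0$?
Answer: $\frac{1}{157} \approx 0.0063694$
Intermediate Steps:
$Z{\left(y,C \right)} = \frac{1}{y}$ ($Z{\left(y,C \right)} = \frac{1}{y + 0} = \frac{1}{y}$)
$N{\left(B \right)} = \frac{2 B}{- \frac{1}{3} + B}$ ($N{\left(B \right)} = \frac{B + B}{B + \frac{1}{-3}} = \frac{2 B}{B - \frac{1}{3}} = \frac{2 B}{- \frac{1}{3} + B}$)
$\frac{1}{\left(-2 + 6\right) N{\left(\frac{0}{4} \right)} + 157} = \frac{1}{\left(-2 + 6\right) \frac{6 \cdot \frac{0}{4}}{-1 + 3 \cdot \frac{0}{4}} + 157} = \frac{1}{4 \frac{6 \cdot 0 \cdot \frac{1}{4}}{-1 + 3 \cdot 0 \cdot \frac{1}{4}} + 157} = \frac{1}{4 \cdot 6 \cdot 0 \frac{1}{-1 + 3 \cdot 0} + 157} = \frac{1}{4 \cdot 6 \cdot 0 \frac{1}{-1 + 0} + 157} = \frac{1}{4 \cdot 6 \cdot 0 \frac{1}{-1} + 157} = \frac{1}{4 \cdot 6 \cdot 0 \left(-1\right) + 157} = \frac{1}{4 \cdot 0 + 157} = \frac{1}{0 + 157} = \frac{1}{157}$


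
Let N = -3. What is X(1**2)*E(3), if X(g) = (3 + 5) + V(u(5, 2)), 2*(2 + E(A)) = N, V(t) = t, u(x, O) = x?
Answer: -91/2 ≈ -45.500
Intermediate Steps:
E(A) = -7/2 (E(A) = -2 + (1/2)*(-3) = -2 - 3/2 = -7/2)
X(g) = 13 (X(g) = (3 + 5) + 5 = 8 + 5 = 13)
X(1**2)*E(3) = 13*(-7/2) = -91/2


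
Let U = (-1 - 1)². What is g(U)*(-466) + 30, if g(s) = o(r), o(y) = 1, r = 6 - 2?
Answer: -436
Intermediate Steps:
r = 4
U = 4 (U = (-2)² = 4)
g(s) = 1
g(U)*(-466) + 30 = 1*(-466) + 30 = -466 + 30 = -436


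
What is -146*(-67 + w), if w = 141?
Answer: -10804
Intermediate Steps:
-146*(-67 + w) = -146*(-67 + 141) = -146*74 = -10804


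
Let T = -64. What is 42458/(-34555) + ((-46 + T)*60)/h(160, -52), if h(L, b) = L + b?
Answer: -19387372/310995 ≈ -62.340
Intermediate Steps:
42458/(-34555) + ((-46 + T)*60)/h(160, -52) = 42458/(-34555) + ((-46 - 64)*60)/(160 - 52) = 42458*(-1/34555) - 110*60/108 = -42458/34555 - 6600*1/108 = -42458/34555 - 550/9 = -19387372/310995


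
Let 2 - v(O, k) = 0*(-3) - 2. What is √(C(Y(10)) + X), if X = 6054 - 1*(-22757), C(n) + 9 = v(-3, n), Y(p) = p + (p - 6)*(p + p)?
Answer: √28806 ≈ 169.72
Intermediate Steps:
v(O, k) = 4 (v(O, k) = 2 - (0*(-3) - 2) = 2 - (0 - 2) = 2 - 1*(-2) = 2 + 2 = 4)
Y(p) = p + 2*p*(-6 + p) (Y(p) = p + (-6 + p)*(2*p) = p + 2*p*(-6 + p))
C(n) = -5 (C(n) = -9 + 4 = -5)
X = 28811 (X = 6054 + 22757 = 28811)
√(C(Y(10)) + X) = √(-5 + 28811) = √28806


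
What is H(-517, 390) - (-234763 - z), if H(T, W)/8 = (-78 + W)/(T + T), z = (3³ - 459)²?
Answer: 217855831/517 ≈ 4.2138e+5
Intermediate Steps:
z = 186624 (z = (27 - 459)² = (-432)² = 186624)
H(T, W) = 4*(-78 + W)/T (H(T, W) = 8*((-78 + W)/(T + T)) = 8*((-78 + W)/((2*T))) = 8*((-78 + W)*(1/(2*T))) = 8*((-78 + W)/(2*T)) = 4*(-78 + W)/T)
H(-517, 390) - (-234763 - z) = 4*(-78 + 390)/(-517) - (-234763 - 1*186624) = 4*(-1/517)*312 - (-234763 - 186624) = -1248/517 - 1*(-421387) = -1248/517 + 421387 = 217855831/517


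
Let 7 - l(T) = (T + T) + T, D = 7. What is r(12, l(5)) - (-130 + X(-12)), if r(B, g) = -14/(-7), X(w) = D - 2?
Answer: 127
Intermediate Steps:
X(w) = 5 (X(w) = 7 - 2 = 5)
l(T) = 7 - 3*T (l(T) = 7 - ((T + T) + T) = 7 - (2*T + T) = 7 - 3*T)
r(B, g) = 2 (r(B, g) = -14*(-⅐) = 2)
r(12, l(5)) - (-130 + X(-12)) = 2 - (-130 + 5) = 2 - 1*(-125) = 2 + 125 = 127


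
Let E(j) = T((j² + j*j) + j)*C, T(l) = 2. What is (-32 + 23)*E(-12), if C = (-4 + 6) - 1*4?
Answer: 36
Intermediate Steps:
C = -2 (C = 2 - 4 = -2)
E(j) = -4 (E(j) = 2*(-2) = -4)
(-32 + 23)*E(-12) = (-32 + 23)*(-4) = -9*(-4) = 36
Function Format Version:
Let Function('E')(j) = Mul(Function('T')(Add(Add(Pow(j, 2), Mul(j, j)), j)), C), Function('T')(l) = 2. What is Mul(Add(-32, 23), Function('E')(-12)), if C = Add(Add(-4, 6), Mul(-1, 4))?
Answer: 36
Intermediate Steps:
C = -2 (C = Add(2, -4) = -2)
Function('E')(j) = -4 (Function('E')(j) = Mul(2, -2) = -4)
Mul(Add(-32, 23), Function('E')(-12)) = Mul(Add(-32, 23), -4) = Mul(-9, -4) = 36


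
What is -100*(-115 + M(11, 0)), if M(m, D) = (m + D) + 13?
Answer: 9100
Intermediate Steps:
M(m, D) = 13 + D + m (M(m, D) = (D + m) + 13 = 13 + D + m)
-100*(-115 + M(11, 0)) = -100*(-115 + (13 + 0 + 11)) = -100*(-115 + 24) = -100*(-91) = 9100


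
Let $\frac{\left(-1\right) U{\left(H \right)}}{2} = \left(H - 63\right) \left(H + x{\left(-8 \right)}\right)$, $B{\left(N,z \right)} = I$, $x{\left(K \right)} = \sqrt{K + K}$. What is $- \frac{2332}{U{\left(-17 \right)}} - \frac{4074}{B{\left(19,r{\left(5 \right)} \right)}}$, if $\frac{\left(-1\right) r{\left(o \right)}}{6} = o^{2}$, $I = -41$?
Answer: $\frac{50109151}{500200} + \frac{583 i}{3050} \approx 100.18 + 0.19115 i$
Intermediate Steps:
$r{\left(o \right)} = - 6 o^{2}$
$x{\left(K \right)} = \sqrt{2} \sqrt{K}$ ($x{\left(K \right)} = \sqrt{2 K} = \sqrt{2} \sqrt{K}$)
$B{\left(N,z \right)} = -41$
$U{\left(H \right)} = - 2 \left(-63 + H\right) \left(H + 4 i\right)$ ($U{\left(H \right)} = - 2 \left(H - 63\right) \left(H + \sqrt{2} \sqrt{-8}\right) = - 2 \left(-63 + H\right) \left(H + \sqrt{2} \cdot 2 i \sqrt{2}\right) = - 2 \left(-63 + H\right) \left(H + 4 i\right)$)
$- \frac{2332}{U{\left(-17 \right)}} - \frac{4074}{B{\left(19,r{\left(5 \right)} \right)}} = - \frac{2332}{- 2 \left(-17\right)^{2} + 504 i + 2 \left(-17\right) \left(63 - 4 i\right)} - \frac{4074}{-41} = - \frac{2332}{\left(-2\right) 289 + 504 i - \left(2142 - 136 i\right)} - - \frac{4074}{41} = - \frac{2332}{-578 + 504 i - \left(2142 - 136 i\right)} + \frac{4074}{41} = - \frac{2332}{-2720 + 640 i} + \frac{4074}{41} = - 2332 \frac{-2720 - 640 i}{7808000} + \frac{4074}{41} = - \frac{583 \left(-2720 - 640 i\right)}{1952000} + \frac{4074}{41} = \frac{4074}{41} - \frac{583 \left(-2720 - 640 i\right)}{1952000}$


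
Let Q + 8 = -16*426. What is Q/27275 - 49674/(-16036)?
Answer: 622714343/218690950 ≈ 2.8475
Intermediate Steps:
Q = -6824 (Q = -8 - 16*426 = -8 - 6816 = -6824)
Q/27275 - 49674/(-16036) = -6824/27275 - 49674/(-16036) = -6824*1/27275 - 49674*(-1/16036) = -6824/27275 + 24837/8018 = 622714343/218690950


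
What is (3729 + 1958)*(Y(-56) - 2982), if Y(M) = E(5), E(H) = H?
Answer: -16930199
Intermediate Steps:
Y(M) = 5
(3729 + 1958)*(Y(-56) - 2982) = (3729 + 1958)*(5 - 2982) = 5687*(-2977) = -16930199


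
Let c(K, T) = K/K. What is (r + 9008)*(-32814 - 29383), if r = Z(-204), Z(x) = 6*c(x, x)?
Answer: -560643758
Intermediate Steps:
c(K, T) = 1
Z(x) = 6 (Z(x) = 6*1 = 6)
r = 6
(r + 9008)*(-32814 - 29383) = (6 + 9008)*(-32814 - 29383) = 9014*(-62197) = -560643758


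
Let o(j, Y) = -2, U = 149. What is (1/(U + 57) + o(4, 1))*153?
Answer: -62883/206 ≈ -305.26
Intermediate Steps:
(1/(U + 57) + o(4, 1))*153 = (1/(149 + 57) - 2)*153 = (1/206 - 2)*153 = -411/206*153 = -62883/206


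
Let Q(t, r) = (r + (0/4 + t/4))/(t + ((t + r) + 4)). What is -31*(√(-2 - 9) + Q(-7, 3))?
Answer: 155/28 - 31*I*√11 ≈ 5.5357 - 102.82*I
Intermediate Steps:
Q(t, r) = (r + t/4)/(4 + r + 2*t) (Q(t, r) = (r + (0*(¼) + t*(¼)))/(t + ((r + t) + 4)) = (r + (0 + t/4))/(t + (4 + r + t)) = (r + t/4)/(4 + r + 2*t))
-31*(√(-2 - 9) + Q(-7, 3)) = -31*(√(-2 - 9) + (3 + (¼)*(-7))/(4 + 3 + 2*(-7))) = -31*(√(-11) + (3 - 7/4)/(4 + 3 - 14)) = -31*(I*√11 + (5/4)/(-7)) = -31*(I*√11 - ⅐*5/4) = -31*(I*√11 - 5/28) = -31*(-5/28 + I*√11) = 155/28 - 31*I*√11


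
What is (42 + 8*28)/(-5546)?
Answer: -133/2773 ≈ -0.047962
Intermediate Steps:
(42 + 8*28)/(-5546) = (42 + 224)*(-1/5546) = 266*(-1/5546) = -133/2773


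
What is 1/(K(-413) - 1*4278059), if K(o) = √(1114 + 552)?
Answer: -4278059/18301788805815 - 7*√34/18301788805815 ≈ -2.3375e-7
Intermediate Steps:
K(o) = 7*√34 (K(o) = √1666 = 7*√34)
1/(K(-413) - 1*4278059) = 1/(7*√34 - 1*4278059) = 1/(7*√34 - 4278059) = 1/(-4278059 + 7*√34)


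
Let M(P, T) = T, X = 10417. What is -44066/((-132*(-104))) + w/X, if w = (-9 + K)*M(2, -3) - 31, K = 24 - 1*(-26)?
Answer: -1905577/590928 ≈ -3.2247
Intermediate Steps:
K = 50 (K = 24 + 26 = 50)
w = -154 (w = (-9 + 50)*(-3) - 31 = 41*(-3) - 31 = -123 - 31 = -154)
-44066/((-132*(-104))) + w/X = -44066/((-132*(-104))) - 154/10417 = -44066/13728 - 154*1/10417 = -44066*1/13728 - 14/947 = -2003/624 - 14/947 = -1905577/590928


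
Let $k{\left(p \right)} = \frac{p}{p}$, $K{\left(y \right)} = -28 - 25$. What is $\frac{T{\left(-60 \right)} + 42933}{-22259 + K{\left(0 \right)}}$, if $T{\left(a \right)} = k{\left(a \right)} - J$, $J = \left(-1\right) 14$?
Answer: $- \frac{10737}{5578} \approx -1.9249$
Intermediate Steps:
$K{\left(y \right)} = -53$
$k{\left(p \right)} = 1$
$J = -14$
$T{\left(a \right)} = 15$ ($T{\left(a \right)} = 1 - -14 = 1 + 14 = 15$)
$\frac{T{\left(-60 \right)} + 42933}{-22259 + K{\left(0 \right)}} = \frac{15 + 42933}{-22259 - 53} = \frac{42948}{-22312} = 42948 \left(- \frac{1}{22312}\right) = - \frac{10737}{5578}$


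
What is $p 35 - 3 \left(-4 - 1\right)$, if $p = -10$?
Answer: $-335$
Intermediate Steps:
$p 35 - 3 \left(-4 - 1\right) = \left(-10\right) 35 - 3 \left(-4 - 1\right) = -350 - -15 = -350 + 15 = -335$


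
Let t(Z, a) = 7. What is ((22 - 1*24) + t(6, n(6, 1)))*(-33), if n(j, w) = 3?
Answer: -165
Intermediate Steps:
((22 - 1*24) + t(6, n(6, 1)))*(-33) = ((22 - 1*24) + 7)*(-33) = ((22 - 24) + 7)*(-33) = (-2 + 7)*(-33) = 5*(-33) = -165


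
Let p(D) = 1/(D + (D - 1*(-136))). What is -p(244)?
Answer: -1/624 ≈ -0.0016026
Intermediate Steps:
p(D) = 1/(136 + 2*D) (p(D) = 1/(D + (D + 136)) = 1/(D + (136 + D)) = 1/(136 + 2*D))
-p(244) = -1/(2*(68 + 244)) = -1/(2*312) = -1*1/624 = -1/624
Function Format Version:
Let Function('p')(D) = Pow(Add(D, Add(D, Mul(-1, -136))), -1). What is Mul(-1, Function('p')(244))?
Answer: Rational(-1, 624) ≈ -0.0016026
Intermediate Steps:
Function('p')(D) = Pow(Add(136, Mul(2, D)), -1) (Function('p')(D) = Pow(Add(D, Add(D, 136)), -1) = Pow(Add(D, Add(136, D)), -1) = Pow(Add(136, Mul(2, D)), -1))
Mul(-1, Function('p')(244)) = Mul(-1, Mul(Rational(1, 2), Pow(Add(68, 244), -1))) = Mul(-1, Mul(Rational(1, 2), Pow(312, -1))) = Mul(-1, Mul(Rational(1, 2), Rational(1, 312))) = Mul(-1, Rational(1, 624)) = Rational(-1, 624)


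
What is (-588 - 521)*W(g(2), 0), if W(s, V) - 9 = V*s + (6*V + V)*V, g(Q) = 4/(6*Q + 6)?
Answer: -9981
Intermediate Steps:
g(Q) = 4/(6 + 6*Q)
W(s, V) = 9 + 7*V² + V*s (W(s, V) = 9 + (V*s + (6*V + V)*V) = 9 + (V*s + (7*V)*V) = 9 + (V*s + 7*V²) = 9 + (7*V² + V*s) = 9 + 7*V² + V*s)
(-588 - 521)*W(g(2), 0) = (-588 - 521)*(9 + 7*0² + 0*(2/(3*(1 + 2)))) = -1109*(9 + 7*0 + 0*((⅔)/3)) = -1109*(9 + 0 + 0*((⅔)*(⅓))) = -1109*(9 + 0 + 0*(2/9)) = -1109*(9 + 0 + 0) = -1109*9 = -9981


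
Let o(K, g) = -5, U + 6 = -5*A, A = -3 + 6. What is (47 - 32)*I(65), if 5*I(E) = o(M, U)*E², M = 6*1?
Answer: -63375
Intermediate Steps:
A = 3
U = -21 (U = -6 - 5*3 = -6 - 15 = -21)
M = 6
I(E) = -E² (I(E) = (-5*E²)/5 = -E²)
(47 - 32)*I(65) = (47 - 32)*(-1*65²) = 15*(-1*4225) = 15*(-4225) = -63375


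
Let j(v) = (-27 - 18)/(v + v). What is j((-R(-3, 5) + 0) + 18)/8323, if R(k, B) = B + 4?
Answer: -5/16646 ≈ -0.00030037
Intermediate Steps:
R(k, B) = 4 + B
j(v) = -45/(2*v) (j(v) = -45*1/(2*v) = -45/(2*v))
j((-R(-3, 5) + 0) + 18)/8323 = -45/(2*((-(4 + 5) + 0) + 18))/8323 = -45/(2*((-1*9 + 0) + 18))*(1/8323) = -45/(2*((-9 + 0) + 18))*(1/8323) = -45/(2*(-9 + 18))*(1/8323) = -45/2/9*(1/8323) = -45/2*⅑*(1/8323) = -5/2*1/8323 = -5/16646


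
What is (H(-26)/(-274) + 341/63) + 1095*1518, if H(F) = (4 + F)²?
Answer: 14346565981/8631 ≈ 1.6622e+6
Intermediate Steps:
(H(-26)/(-274) + 341/63) + 1095*1518 = ((4 - 26)²/(-274) + 341/63) + 1095*1518 = ((-22)²*(-1/274) + 341*(1/63)) + 1662210 = (484*(-1/274) + 341/63) + 1662210 = (-242/137 + 341/63) + 1662210 = 31471/8631 + 1662210 = 14346565981/8631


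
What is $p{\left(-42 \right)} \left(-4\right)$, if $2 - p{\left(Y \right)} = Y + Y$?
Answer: $-344$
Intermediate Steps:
$p{\left(Y \right)} = 2 - 2 Y$ ($p{\left(Y \right)} = 2 - \left(Y + Y\right) = 2 - 2 Y$)
$p{\left(-42 \right)} \left(-4\right) = \left(2 - -84\right) \left(-4\right) = \left(2 + 84\right) \left(-4\right) = 86 \left(-4\right) = -344$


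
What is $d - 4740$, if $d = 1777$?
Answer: $-2963$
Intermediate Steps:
$d - 4740 = 1777 - 4740 = -2963$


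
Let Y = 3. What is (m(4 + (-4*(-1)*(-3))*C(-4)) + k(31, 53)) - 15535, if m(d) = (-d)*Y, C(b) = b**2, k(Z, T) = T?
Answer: -14918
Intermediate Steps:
m(d) = -3*d (m(d) = -d*3 = -3*d)
(m(4 + (-4*(-1)*(-3))*C(-4)) + k(31, 53)) - 15535 = (-3*(4 + (-4*(-1)*(-3))*(-4)**2) + 53) - 15535 = (-3*(4 + (4*(-3))*16) + 53) - 15535 = (-3*(4 - 12*16) + 53) - 15535 = (-3*(4 - 192) + 53) - 15535 = (-3*(-188) + 53) - 15535 = (564 + 53) - 15535 = 617 - 15535 = -14918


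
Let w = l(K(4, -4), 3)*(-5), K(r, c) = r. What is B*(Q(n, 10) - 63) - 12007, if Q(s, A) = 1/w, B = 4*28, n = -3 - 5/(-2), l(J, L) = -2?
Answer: -95259/5 ≈ -19052.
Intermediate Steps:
w = 10 (w = -2*(-5) = 10)
n = -1/2 (n = -3 - 5*(-1)/2 = -3 - 1*(-5/2) = -3 + 5/2 = -1/2 ≈ -0.50000)
B = 112
Q(s, A) = 1/10
B*(Q(n, 10) - 63) - 12007 = 112*(1/10 - 63) - 12007 = 112*(-629/10) - 12007 = -35224/5 - 12007 = -95259/5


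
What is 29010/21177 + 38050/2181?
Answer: 96561740/5131893 ≈ 18.816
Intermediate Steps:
29010/21177 + 38050/2181 = 29010*(1/21177) + 38050*(1/2181) = 9670/7059 + 38050/2181 = 96561740/5131893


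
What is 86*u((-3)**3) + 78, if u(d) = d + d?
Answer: -4566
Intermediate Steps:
u(d) = 2*d
86*u((-3)**3) + 78 = 86*(2*(-3)**3) + 78 = 86*(2*(-27)) + 78 = 86*(-54) + 78 = -4644 + 78 = -4566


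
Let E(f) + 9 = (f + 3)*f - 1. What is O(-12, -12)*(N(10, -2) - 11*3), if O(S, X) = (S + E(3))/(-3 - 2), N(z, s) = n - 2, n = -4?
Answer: -156/5 ≈ -31.200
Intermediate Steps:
E(f) = -10 + f*(3 + f) (E(f) = -9 + ((f + 3)*f - 1) = -9 + ((3 + f)*f - 1) = -9 + (f*(3 + f) - 1) = -9 + (-1 + f*(3 + f)) = -10 + f*(3 + f))
N(z, s) = -6 (N(z, s) = -4 - 2 = -6)
O(S, X) = -8/5 - S/5 (O(S, X) = (S + (-10 + 3**2 + 3*3))/(-3 - 2) = (S + (-10 + 9 + 9))/(-5) = (S + 8)*(-1/5) = (8 + S)*(-1/5) = -8/5 - S/5)
O(-12, -12)*(N(10, -2) - 11*3) = (-8/5 - 1/5*(-12))*(-6 - 11*3) = (-8/5 + 12/5)*(-6 - 33) = (4/5)*(-39) = -156/5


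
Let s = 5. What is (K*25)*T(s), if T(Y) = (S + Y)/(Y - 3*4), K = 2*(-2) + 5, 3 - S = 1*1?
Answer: -25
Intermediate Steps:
S = 2 (S = 3 - 1 = 2)
K = 1 (K = -4 + 5 = 1)
T(Y) = (2 + Y)/(-12 + Y) (T(Y) = (2 + Y)/(Y - 3*4) = (2 + Y)/(Y - 12) = (2 + Y)/(-12 + Y))
(K*25)*T(s) = (1*25)*((2 + 5)/(-12 + 5)) = 25*(7/(-7)) = 25*(-1/7*7) = 25*(-1) = -25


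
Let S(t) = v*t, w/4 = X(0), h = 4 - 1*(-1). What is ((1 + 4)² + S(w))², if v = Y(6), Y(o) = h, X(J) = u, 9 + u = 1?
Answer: 18225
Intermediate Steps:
u = -8 (u = -9 + 1 = -8)
X(J) = -8
h = 5 (h = 4 + 1 = 5)
Y(o) = 5
w = -32 (w = 4*(-8) = -32)
v = 5
S(t) = 5*t
((1 + 4)² + S(w))² = ((1 + 4)² + 5*(-32))² = (5² - 160)² = (25 - 160)² = (-135)² = 18225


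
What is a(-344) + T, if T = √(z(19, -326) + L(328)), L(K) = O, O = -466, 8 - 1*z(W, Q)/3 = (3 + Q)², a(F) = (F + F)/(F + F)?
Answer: 1 + I*√313429 ≈ 1.0 + 559.85*I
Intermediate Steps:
a(F) = 1 (a(F) = (2*F)/((2*F)) = (2*F)*(1/(2*F)) = 1)
z(W, Q) = 24 - 3*(3 + Q)²
L(K) = -466
T = I*√313429 (T = √((24 - 3*(3 - 326)²) - 466) = √((24 - 3*(-323)²) - 466) = √((24 - 3*104329) - 466) = √((24 - 312987) - 466) = √(-312963 - 466) = √(-313429) = I*√313429 ≈ 559.85*I)
a(-344) + T = 1 + I*√313429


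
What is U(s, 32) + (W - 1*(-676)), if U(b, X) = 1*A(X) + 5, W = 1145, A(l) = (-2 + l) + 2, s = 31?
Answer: 1858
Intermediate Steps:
A(l) = l
U(b, X) = 5 + X (U(b, X) = 1*X + 5 = X + 5 = 5 + X)
U(s, 32) + (W - 1*(-676)) = (5 + 32) + (1145 - 1*(-676)) = 37 + (1145 + 676) = 37 + 1821 = 1858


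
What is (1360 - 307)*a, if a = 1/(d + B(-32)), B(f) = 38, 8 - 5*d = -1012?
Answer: 1053/242 ≈ 4.3512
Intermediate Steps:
d = 204 (d = 8/5 - 1/5*(-1012) = 8/5 + 1012/5 = 204)
a = 1/242 (a = 1/(204 + 38) = 1/242 ≈ 0.0041322)
(1360 - 307)*a = (1360 - 307)*(1/242) = 1053*(1/242) = 1053/242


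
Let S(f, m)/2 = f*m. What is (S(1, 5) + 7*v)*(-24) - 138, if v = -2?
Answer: -42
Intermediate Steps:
S(f, m) = 2*f*m (S(f, m) = 2*(f*m) = 2*f*m)
(S(1, 5) + 7*v)*(-24) - 138 = (2*1*5 + 7*(-2))*(-24) - 138 = (10 - 14)*(-24) - 138 = -4*(-24) - 138 = 96 - 138 = -42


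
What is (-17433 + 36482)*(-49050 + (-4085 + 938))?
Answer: -994300653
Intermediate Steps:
(-17433 + 36482)*(-49050 + (-4085 + 938)) = 19049*(-49050 - 3147) = 19049*(-52197) = -994300653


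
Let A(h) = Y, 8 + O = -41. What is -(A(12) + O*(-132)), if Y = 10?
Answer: -6478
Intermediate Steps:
O = -49 (O = -8 - 41 = -49)
A(h) = 10
-(A(12) + O*(-132)) = -(10 - 49*(-132)) = -(10 + 6468) = -1*6478 = -6478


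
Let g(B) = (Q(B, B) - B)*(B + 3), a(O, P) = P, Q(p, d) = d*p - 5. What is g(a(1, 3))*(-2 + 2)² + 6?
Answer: 6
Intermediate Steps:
Q(p, d) = -5 + d*p
g(B) = (3 + B)*(-5 + B² - B) (g(B) = ((-5 + B*B) - B)*(B + 3) = ((-5 + B²) - B)*(3 + B) = (-5 + B² - B)*(3 + B) = (3 + B)*(-5 + B² - B))
g(a(1, 3))*(-2 + 2)² + 6 = (-15 + 3³ - 8*3 + 2*3²)*(-2 + 2)² + 6 = (-15 + 27 - 24 + 2*9)*0² + 6 = (-15 + 27 - 24 + 18)*0 + 6 = 6*0 + 6 = 0 + 6 = 6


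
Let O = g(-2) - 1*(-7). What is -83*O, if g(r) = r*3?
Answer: -83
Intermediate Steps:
g(r) = 3*r
O = 1 (O = 3*(-2) - 1*(-7) = -6 + 7 = 1)
-83*O = -83*1 = -83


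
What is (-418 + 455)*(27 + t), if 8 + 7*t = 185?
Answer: 13542/7 ≈ 1934.6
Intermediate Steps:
t = 177/7 (t = -8/7 + (⅐)*185 = -8/7 + 185/7 = 177/7 ≈ 25.286)
(-418 + 455)*(27 + t) = (-418 + 455)*(27 + 177/7) = 37*(366/7) = 13542/7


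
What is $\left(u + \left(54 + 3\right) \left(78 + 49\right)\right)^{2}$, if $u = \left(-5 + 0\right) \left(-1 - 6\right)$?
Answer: $52911076$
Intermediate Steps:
$u = 35$ ($u = \left(-5\right) \left(-7\right) = 35$)
$\left(u + \left(54 + 3\right) \left(78 + 49\right)\right)^{2} = \left(35 + \left(54 + 3\right) \left(78 + 49\right)\right)^{2} = \left(35 + 57 \cdot 127\right)^{2} = \left(35 + 7239\right)^{2} = 7274^{2} = 52911076$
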